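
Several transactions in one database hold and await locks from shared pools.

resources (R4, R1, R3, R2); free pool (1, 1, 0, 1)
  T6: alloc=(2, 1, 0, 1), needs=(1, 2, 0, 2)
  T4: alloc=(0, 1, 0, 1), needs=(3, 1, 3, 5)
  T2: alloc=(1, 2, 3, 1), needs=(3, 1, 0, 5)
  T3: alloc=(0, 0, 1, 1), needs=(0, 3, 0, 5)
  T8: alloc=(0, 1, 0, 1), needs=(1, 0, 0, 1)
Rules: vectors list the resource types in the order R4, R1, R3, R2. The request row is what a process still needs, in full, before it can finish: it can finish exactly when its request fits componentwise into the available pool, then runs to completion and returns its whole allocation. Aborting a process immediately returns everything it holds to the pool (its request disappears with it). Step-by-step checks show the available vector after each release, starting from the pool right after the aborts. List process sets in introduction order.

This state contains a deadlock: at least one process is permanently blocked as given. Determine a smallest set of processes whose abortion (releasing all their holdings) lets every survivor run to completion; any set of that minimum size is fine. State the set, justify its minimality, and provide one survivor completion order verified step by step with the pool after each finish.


Abort T4 and T2.
Key observation: the deadlocked T3 becomes finishable only because T4 and T2 released (1, 3, 3, 2); it completes at step 3 below.
Why nothing smaller works — every single abort fails: T6 alone leaves T4 blocked (short on R3 and R2); T4 alone leaves T2 blocked (short on R2); T2 alone leaves T4 blocked (short on R2); T3 alone leaves T4 blocked (short on R3 and R2); T8 alone leaves T4 blocked (short on R3 and R2).
Survivors finish in the order: T6, T8, T3. Step-by-step check (pool after the aborts first):
  pool = (2, 4, 3, 3)
  T6 needs (1, 2, 0, 2) <= (2, 4, 3, 3) -> finishes; pool += (2, 1, 0, 1) = (4, 5, 3, 4)
  T8 needs (1, 0, 0, 1) <= (4, 5, 3, 4) -> finishes; pool += (0, 1, 0, 1) = (4, 6, 3, 5)
  T3 needs (0, 3, 0, 5) <= (4, 6, 3, 5) -> finishes; pool += (0, 0, 1, 1) = (4, 6, 4, 6)


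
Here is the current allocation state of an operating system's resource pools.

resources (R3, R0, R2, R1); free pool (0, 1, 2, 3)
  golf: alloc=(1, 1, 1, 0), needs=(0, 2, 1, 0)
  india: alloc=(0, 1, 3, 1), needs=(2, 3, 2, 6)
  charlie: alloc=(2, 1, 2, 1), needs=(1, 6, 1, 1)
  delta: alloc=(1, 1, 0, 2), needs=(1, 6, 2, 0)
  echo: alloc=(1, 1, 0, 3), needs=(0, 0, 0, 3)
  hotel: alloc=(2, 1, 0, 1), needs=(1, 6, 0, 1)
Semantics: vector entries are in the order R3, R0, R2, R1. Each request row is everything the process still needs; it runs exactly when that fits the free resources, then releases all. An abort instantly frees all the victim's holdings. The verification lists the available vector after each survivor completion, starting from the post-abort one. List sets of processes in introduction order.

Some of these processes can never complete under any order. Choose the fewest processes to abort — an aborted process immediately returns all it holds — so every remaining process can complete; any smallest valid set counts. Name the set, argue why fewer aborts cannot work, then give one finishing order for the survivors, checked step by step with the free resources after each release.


Abort charlie and hotel.
Key observation: no ordering could ever have run delta before the abort of charlie and hotel; with (4, 2, 2, 2) back in the pool it fits at step 4.
No one abort is enough; case by case: golf alone leaves charlie blocked (short on R0); india alone leaves charlie blocked (short on R0); charlie alone leaves delta blocked (short on R0); delta alone leaves charlie blocked (short on R0); echo alone leaves charlie blocked (short on R0); hotel alone leaves charlie blocked (short on R0).
Survivors finish in the order: golf, echo, india, delta. Walking it through (pool after the aborts first):
  pool = (4, 3, 4, 5)
  golf: need (0, 2, 1, 0) fits (4, 3, 4, 5); releases (1, 1, 1, 0), pool now (5, 4, 5, 5)
  echo: need (0, 0, 0, 3) fits (5, 4, 5, 5); releases (1, 1, 0, 3), pool now (6, 5, 5, 8)
  india: need (2, 3, 2, 6) fits (6, 5, 5, 8); releases (0, 1, 3, 1), pool now (6, 6, 8, 9)
  delta: need (1, 6, 2, 0) fits (6, 6, 8, 9); releases (1, 1, 0, 2), pool now (7, 7, 8, 11)


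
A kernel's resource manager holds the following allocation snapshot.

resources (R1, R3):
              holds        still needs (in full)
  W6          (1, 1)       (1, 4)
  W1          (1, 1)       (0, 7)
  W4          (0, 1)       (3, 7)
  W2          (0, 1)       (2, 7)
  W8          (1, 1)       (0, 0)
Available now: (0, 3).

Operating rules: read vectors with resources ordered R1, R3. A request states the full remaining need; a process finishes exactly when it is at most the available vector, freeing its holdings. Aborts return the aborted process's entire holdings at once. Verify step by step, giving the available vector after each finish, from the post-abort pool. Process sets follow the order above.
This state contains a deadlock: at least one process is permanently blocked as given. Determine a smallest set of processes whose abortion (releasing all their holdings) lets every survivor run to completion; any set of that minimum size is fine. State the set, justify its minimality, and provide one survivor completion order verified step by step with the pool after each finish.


The answer: abort W1 and W4.
Key observation: the deadlocked W2 becomes finishable only because W1 and W4 released (1, 2); it completes at step 3 below.
No one abort is enough; case by case: W6 alone leaves W1 blocked (short on R3); W1 alone leaves W4 blocked (short on R3); W4 alone leaves W1 blocked (short on R3); W2 alone leaves W1 blocked (short on R3); W8 alone leaves W1 blocked (short on R3).
One survivor order: W6, W8, W2. Walking it through (post-abort pool first):
  pool = (1, 5)
  W6: need (1, 4) fits (1, 5); releases (1, 1), pool now (2, 6)
  W8: need (0, 0) fits (2, 6); releases (1, 1), pool now (3, 7)
  W2: need (2, 7) fits (3, 7); releases (0, 1), pool now (3, 8)


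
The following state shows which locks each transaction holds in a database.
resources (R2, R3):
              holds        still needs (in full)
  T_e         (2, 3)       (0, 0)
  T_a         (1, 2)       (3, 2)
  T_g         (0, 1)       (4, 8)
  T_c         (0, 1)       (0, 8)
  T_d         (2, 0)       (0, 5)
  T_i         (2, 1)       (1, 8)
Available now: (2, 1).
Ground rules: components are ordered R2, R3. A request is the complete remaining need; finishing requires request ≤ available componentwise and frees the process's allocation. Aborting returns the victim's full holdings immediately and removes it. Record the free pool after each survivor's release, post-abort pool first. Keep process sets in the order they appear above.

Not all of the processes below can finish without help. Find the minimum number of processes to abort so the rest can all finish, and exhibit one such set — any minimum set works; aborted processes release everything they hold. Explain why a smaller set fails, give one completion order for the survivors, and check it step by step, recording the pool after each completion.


The answer: abort T_g and T_i.
Key observation: before aborting T_g and T_i, T_c was permanently blocked — no order could ever run it; afterwards it completes at step 4.
Minimality, checking each single-abort alternative: T_e alone leaves T_g blocked (short on R3); T_a alone leaves T_g blocked (short on R3); T_g alone leaves T_c blocked (short on R3); T_c alone leaves T_g blocked (short on R3); T_d alone leaves T_g blocked (short on R3); T_i alone leaves T_g blocked (short on R3).
One survivor order: T_e, T_d, T_a, T_c. Check, step by step (post-abort pool first):
  pool = (4, 3)
  run T_e (needs (0, 0), free (4, 3)); after release of (2, 3) the pool is (6, 6)
  run T_d (needs (0, 5), free (6, 6)); after release of (2, 0) the pool is (8, 6)
  run T_a (needs (3, 2), free (8, 6)); after release of (1, 2) the pool is (9, 8)
  run T_c (needs (0, 8), free (9, 8)); after release of (0, 1) the pool is (9, 9)


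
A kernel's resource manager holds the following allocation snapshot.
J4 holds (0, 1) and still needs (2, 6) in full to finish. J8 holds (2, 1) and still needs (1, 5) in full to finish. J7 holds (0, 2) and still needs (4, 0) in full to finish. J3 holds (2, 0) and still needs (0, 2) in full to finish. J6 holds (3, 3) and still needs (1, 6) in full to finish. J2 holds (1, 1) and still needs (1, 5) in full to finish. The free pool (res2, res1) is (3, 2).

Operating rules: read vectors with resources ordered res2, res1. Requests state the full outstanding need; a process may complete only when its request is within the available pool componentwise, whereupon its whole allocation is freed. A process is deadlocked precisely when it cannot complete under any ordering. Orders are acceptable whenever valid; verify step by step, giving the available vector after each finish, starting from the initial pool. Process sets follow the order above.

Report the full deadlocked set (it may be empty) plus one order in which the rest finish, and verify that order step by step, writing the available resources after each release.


The deadlocked set is J4, J8, J6 and J2.
Key observation: after J3, J7 complete, (5, 4) is the best the pool ever gets, yet each leftover process wants more res1.
The rest can finish in the order J3, J7. Check, step by step:
  pool = (3, 2)
  J3 needs (0, 2) <= (3, 2) -> finishes; pool += (2, 0) = (5, 2)
  J7 needs (4, 0) <= (5, 2) -> finishes; pool += (0, 2) = (5, 4)
The stuck group stays short no matter what:
  blocked: J4 wants (2, 6), pool (5, 4) — not enough res1
  blocked: J8 wants (1, 5), pool (5, 4) — not enough res1
  blocked: J6 wants (1, 6), pool (5, 4) — not enough res1
  blocked: J2 wants (1, 5), pool (5, 4) — not enough res1


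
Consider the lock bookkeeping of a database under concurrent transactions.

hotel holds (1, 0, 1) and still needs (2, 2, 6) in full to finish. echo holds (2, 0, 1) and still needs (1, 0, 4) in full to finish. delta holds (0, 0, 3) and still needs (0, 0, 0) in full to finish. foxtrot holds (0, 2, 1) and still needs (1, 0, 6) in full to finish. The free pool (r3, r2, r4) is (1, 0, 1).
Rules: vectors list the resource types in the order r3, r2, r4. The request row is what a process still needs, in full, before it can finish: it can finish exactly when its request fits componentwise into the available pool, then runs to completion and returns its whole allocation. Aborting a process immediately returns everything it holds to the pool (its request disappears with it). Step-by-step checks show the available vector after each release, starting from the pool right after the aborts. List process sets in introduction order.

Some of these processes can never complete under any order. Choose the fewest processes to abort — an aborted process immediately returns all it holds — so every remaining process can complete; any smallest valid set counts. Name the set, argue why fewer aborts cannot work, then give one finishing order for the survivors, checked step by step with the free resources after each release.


Abort foxtrot.
Key observation: the deadlocked hotel becomes finishable only because foxtrot released (0, 2, 1); it completes at step 3 below.
No smaller set exists: with zero aborts the deadlock remains.
One survivor order: delta, echo, hotel. Step-by-step check (post-abort pool first):
  pool = (1, 2, 2)
  delta needs (0, 0, 0) <= (1, 2, 2) -> finishes; pool += (0, 0, 3) = (1, 2, 5)
  echo needs (1, 0, 4) <= (1, 2, 5) -> finishes; pool += (2, 0, 1) = (3, 2, 6)
  hotel needs (2, 2, 6) <= (3, 2, 6) -> finishes; pool += (1, 0, 1) = (4, 2, 7)


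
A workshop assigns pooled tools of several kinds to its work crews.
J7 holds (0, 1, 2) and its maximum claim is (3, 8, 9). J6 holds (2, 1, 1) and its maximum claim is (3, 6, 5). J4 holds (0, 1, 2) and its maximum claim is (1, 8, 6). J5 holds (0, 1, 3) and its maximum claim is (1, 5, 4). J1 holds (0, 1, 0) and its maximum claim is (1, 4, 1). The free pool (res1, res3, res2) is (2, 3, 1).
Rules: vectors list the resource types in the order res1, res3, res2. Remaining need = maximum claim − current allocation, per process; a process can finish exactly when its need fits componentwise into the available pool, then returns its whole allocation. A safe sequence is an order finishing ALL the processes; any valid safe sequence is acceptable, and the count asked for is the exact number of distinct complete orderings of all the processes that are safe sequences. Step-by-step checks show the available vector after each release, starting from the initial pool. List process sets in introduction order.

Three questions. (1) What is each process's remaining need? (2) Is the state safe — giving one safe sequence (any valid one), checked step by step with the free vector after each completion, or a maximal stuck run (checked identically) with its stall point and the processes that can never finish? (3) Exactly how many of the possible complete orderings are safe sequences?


(1) Remaining need (order res1, res3, res2):
  J7: (3, 7, 7)
  J6: (1, 5, 4)
  J4: (1, 7, 4)
  J5: (1, 4, 1)
  J1: (1, 3, 1)
(2) UNSAFE — no complete ordering exists.
Key observation: J1, J5, J6 can finish, but then (4, 6, 5) is all there is, and the blocked group's res3 demands exceed it.
A maximal execution: J1, J5, J6 — then nothing else fits. Check, step by step:
  pool = (2, 3, 1)
  J1 needs (1, 3, 1) <= (2, 3, 1) -> finishes; pool += (0, 1, 0) = (2, 4, 1)
  J5 needs (1, 4, 1) <= (2, 4, 1) -> finishes; pool += (0, 1, 3) = (2, 5, 4)
  J6 needs (1, 5, 4) <= (2, 5, 4) -> finishes; pool += (2, 1, 1) = (4, 6, 5)
  J7 cannot run: need (3, 7, 7) vs free (4, 6, 5) (insufficient res3 and res2)
  J4 cannot run: need (1, 7, 4) vs free (4, 6, 5) (insufficient res3)
Permanently blocked: J7 and J4.
(3) Precisely 0 of the possible complete orderings are safe sequences.


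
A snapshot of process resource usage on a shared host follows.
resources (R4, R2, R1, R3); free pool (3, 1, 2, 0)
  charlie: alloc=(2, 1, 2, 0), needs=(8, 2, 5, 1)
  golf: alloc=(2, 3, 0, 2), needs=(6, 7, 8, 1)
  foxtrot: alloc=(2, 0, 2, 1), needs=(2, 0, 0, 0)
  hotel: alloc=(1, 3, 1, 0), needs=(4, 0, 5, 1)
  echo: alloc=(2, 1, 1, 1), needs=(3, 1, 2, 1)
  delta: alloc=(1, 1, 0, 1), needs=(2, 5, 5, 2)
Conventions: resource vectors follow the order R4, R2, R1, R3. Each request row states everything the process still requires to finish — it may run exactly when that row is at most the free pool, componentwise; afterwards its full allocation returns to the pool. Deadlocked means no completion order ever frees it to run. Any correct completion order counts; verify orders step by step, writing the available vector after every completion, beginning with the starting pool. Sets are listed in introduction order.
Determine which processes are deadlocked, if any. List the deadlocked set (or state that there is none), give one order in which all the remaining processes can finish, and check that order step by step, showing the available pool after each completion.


Nothing here is deadlocked.
Key observation: the pool covers foxtrot at once, and every later process fits after earlier releases.
A valid finishing order for the others: foxtrot, echo, hotel, delta, charlie, golf. Step-by-step check:
  pool = (3, 1, 2, 0)
  foxtrot needs (2, 0, 0, 0) <= (3, 1, 2, 0) -> finishes; pool += (2, 0, 2, 1) = (5, 1, 4, 1)
  echo needs (3, 1, 2, 1) <= (5, 1, 4, 1) -> finishes; pool += (2, 1, 1, 1) = (7, 2, 5, 2)
  hotel needs (4, 0, 5, 1) <= (7, 2, 5, 2) -> finishes; pool += (1, 3, 1, 0) = (8, 5, 6, 2)
  delta needs (2, 5, 5, 2) <= (8, 5, 6, 2) -> finishes; pool += (1, 1, 0, 1) = (9, 6, 6, 3)
  charlie needs (8, 2, 5, 1) <= (9, 6, 6, 3) -> finishes; pool += (2, 1, 2, 0) = (11, 7, 8, 3)
  golf needs (6, 7, 8, 1) <= (11, 7, 8, 3) -> finishes; pool += (2, 3, 0, 2) = (13, 10, 8, 5)


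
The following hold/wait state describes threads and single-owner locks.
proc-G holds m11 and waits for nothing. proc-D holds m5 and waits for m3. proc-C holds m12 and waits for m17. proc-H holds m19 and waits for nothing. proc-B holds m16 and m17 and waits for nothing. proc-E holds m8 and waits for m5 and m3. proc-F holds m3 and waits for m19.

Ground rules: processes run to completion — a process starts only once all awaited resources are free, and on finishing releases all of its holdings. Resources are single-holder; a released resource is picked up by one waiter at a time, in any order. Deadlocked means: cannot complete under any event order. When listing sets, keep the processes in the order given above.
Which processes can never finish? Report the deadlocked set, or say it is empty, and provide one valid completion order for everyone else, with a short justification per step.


Nothing here is deadlocked.
Key observation: the wait relation is loop-free; peeling off processes with no waits unwinds the whole state.
The rest can finish in the order proc-H, proc-F, proc-D, proc-G, proc-B, proc-C, proc-E.
Walking it through:
  proc-H: no waits; runs immediately, freeing m19
  proc-F: everything it awaited (m19) is free; runs, freeing m3
  proc-D: everything it awaited (m3) is free; runs, freeing m5
  proc-G: no waits; runs immediately, freeing m11
  proc-B: no waits; runs immediately, freeing m16 and m17
  proc-C: everything it awaited (m17) is free; runs, freeing m12
  proc-E: everything it awaited (m5 and m3) is free; runs, freeing m8


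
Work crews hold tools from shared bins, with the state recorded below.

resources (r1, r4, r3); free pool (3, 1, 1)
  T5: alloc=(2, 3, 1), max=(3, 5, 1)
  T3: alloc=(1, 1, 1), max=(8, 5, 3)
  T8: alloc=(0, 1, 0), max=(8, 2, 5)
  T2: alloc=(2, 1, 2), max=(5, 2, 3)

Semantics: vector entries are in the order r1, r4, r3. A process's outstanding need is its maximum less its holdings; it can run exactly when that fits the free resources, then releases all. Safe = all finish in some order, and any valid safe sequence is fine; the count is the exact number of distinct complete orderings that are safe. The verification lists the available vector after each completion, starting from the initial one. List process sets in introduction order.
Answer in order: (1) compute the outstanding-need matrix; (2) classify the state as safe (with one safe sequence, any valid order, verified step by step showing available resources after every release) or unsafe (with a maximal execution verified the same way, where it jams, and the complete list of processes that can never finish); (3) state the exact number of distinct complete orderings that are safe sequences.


(1) Need matrix, components ordered r1, r4, r3:
  T5: (1, 2, 0)
  T3: (7, 4, 2)
  T8: (8, 1, 5)
  T2: (3, 1, 1)
(2) SAFE. One safe sequence: T2, T5, T3, T8.
Key observation: reading the order forward, T2 is the first process whose need (3, 1, 1) meets the free pool (3, 1, 1) exactly on a resource it requests.
Check, step by step:
  pool = (3, 1, 1)
  T2 needs (3, 1, 1) <= (3, 1, 1) -> finishes; pool += (2, 1, 2) = (5, 2, 3)
  T5 needs (1, 2, 0) <= (5, 2, 3) -> finishes; pool += (2, 3, 1) = (7, 5, 4)
  T3 needs (7, 4, 2) <= (7, 5, 4) -> finishes; pool += (1, 1, 1) = (8, 6, 5)
  T8 needs (8, 1, 5) <= (8, 6, 5) -> finishes; pool += (0, 1, 0) = (8, 7, 5)
(3) Exactly 1 of the possible complete orderings is a safe sequence.


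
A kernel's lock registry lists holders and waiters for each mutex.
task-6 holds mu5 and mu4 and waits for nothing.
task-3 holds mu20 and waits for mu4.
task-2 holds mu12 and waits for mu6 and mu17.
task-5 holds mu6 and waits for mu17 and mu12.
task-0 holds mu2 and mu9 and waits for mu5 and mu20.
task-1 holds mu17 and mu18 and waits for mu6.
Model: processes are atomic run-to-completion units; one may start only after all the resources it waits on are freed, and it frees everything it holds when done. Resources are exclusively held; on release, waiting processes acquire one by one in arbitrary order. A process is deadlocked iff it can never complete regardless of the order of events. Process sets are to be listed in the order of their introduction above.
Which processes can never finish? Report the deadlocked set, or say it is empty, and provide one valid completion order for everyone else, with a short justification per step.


Deadlocked: task-2, task-5 and task-1.
Key observation: the wait chain closes on itself along task-2 -> task-5 -> task-2; task-1 is caught in further circular waits.
A valid finishing order for the others: task-6, task-3, task-0.
Walking it through:
  run task-6 (it waits on nothing); releases mu5 and mu4
  run task-3 (all its waits — mu4 — are resolved); releases mu20
  run task-0 (all its waits — mu5 and mu20 — are resolved); releases mu2 and mu9


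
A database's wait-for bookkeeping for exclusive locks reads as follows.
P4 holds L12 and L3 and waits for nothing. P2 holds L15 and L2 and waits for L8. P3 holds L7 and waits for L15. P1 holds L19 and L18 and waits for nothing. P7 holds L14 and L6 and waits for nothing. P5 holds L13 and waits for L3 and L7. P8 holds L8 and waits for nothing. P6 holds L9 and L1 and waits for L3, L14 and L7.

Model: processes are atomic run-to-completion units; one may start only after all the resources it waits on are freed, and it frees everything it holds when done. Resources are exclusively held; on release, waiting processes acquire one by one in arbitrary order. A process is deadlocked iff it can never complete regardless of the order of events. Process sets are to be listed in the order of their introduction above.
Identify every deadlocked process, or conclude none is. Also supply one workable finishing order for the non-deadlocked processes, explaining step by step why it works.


Nothing here is deadlocked.
Key observation: the waits form no ring: some process can always run, and its releases unblock the others one by one.
One completion order for the rest: P8, P2, P4, P1, P3, P5, P7, P6.
Step-by-step check:
  P8: no waits; runs immediately, freeing L8
  P2: everything it awaited (L8) is free; runs, freeing L15 and L2
  P4: no waits; runs immediately, freeing L12 and L3
  P1: no waits; runs immediately, freeing L19 and L18
  P3: everything it awaited (L15) is free; runs, freeing L7
  P5: everything it awaited (L3 and L7) is free; runs, freeing L13
  P7: no waits; runs immediately, freeing L14 and L6
  P6: everything it awaited (L3, L14 and L7) is free; runs, freeing L9 and L1


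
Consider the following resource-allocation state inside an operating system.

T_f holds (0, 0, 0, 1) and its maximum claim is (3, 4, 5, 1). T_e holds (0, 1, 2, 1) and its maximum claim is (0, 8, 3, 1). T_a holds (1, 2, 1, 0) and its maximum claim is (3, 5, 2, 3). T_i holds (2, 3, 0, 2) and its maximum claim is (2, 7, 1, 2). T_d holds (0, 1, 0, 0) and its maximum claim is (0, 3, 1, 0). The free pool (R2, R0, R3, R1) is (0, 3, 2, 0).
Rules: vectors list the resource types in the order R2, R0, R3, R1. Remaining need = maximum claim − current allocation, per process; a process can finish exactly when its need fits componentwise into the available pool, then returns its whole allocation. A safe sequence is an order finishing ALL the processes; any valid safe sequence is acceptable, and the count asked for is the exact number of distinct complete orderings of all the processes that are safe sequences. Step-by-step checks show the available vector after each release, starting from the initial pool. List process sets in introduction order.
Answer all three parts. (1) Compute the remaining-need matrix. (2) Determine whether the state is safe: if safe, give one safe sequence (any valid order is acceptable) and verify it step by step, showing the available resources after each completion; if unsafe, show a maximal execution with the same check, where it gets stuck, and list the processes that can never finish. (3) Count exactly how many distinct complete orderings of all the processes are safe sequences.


(1) Remaining need (order R2, R0, R3, R1):
  T_f: (3, 4, 5, 0)
  T_e: (0, 7, 1, 0)
  T_a: (2, 3, 1, 3)
  T_i: (0, 4, 1, 0)
  T_d: (0, 2, 1, 0)
(2) The state is SAFE; one workable sequence: T_d, T_i, T_e, T_a, T_f.
Key observation: the first exact fit in this order is T_i — it needs (0, 4, 1, 0) with (0, 4, 2, 0) free, meeting a requested resource to the last unit.
Walking it through:
  pool = (0, 3, 2, 0)
  run T_d (needs (0, 2, 1, 0), free (0, 3, 2, 0)); after release of (0, 1, 0, 0) the pool is (0, 4, 2, 0)
  run T_i (needs (0, 4, 1, 0), free (0, 4, 2, 0)); after release of (2, 3, 0, 2) the pool is (2, 7, 2, 2)
  run T_e (needs (0, 7, 1, 0), free (2, 7, 2, 2)); after release of (0, 1, 2, 1) the pool is (2, 8, 4, 3)
  run T_a (needs (2, 3, 1, 3), free (2, 8, 4, 3)); after release of (1, 2, 1, 0) the pool is (3, 10, 5, 3)
  run T_f (needs (3, 4, 5, 0), free (3, 10, 5, 3)); after release of (0, 0, 0, 1) the pool is (3, 10, 5, 4)
(3) Exactly 1 of the possible complete orderings is a safe sequence.


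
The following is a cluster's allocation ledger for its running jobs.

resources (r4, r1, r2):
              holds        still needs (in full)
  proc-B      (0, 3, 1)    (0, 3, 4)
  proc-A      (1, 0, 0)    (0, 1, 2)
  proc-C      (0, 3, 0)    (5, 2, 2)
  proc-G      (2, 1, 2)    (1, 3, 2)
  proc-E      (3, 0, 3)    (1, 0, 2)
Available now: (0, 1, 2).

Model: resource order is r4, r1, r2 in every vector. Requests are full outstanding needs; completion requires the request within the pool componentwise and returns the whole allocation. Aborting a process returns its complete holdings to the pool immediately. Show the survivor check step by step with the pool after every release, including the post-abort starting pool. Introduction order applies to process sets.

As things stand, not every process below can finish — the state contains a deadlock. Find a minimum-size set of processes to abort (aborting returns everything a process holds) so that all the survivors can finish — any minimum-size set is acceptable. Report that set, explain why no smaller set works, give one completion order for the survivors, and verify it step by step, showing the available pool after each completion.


Minimum abort set: proc-B.
Key observation: proc-G could never have finished before the abort; with (0, 3, 1) returned by proc-B, it fits at step 3.
Minimality: the empty abort set fails — the state is deadlocked as it stands.
The survivors complete as proc-A, proc-E, proc-G, proc-C. Walking it through (starting from the post-abort pool):
  pool = (0, 4, 3)
  proc-A: need (0, 1, 2) fits (0, 4, 3); releases (1, 0, 0), pool now (1, 4, 3)
  proc-E: need (1, 0, 2) fits (1, 4, 3); releases (3, 0, 3), pool now (4, 4, 6)
  proc-G: need (1, 3, 2) fits (4, 4, 6); releases (2, 1, 2), pool now (6, 5, 8)
  proc-C: need (5, 2, 2) fits (6, 5, 8); releases (0, 3, 0), pool now (6, 8, 8)


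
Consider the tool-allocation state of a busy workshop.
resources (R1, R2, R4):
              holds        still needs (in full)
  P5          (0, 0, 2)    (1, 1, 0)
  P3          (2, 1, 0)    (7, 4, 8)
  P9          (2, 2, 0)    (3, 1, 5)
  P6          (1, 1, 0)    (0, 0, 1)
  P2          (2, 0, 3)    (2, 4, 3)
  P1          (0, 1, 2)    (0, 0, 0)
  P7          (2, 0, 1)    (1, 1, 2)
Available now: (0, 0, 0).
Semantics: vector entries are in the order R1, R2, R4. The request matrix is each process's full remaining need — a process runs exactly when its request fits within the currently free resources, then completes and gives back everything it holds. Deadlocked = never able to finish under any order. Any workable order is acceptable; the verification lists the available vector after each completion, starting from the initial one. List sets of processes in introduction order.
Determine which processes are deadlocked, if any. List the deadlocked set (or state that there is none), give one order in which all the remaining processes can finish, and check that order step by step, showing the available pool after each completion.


No process is deadlocked.
Key observation: starting with P1, each completion frees enough for the next — no one is permanently blocked.
A valid finishing order for the others: P1, P6, P7, P5, P9, P2, P3. Check, step by step:
  pool = (0, 0, 0)
  P1 needs (0, 0, 0) <= (0, 0, 0) -> finishes; pool += (0, 1, 2) = (0, 1, 2)
  P6 needs (0, 0, 1) <= (0, 1, 2) -> finishes; pool += (1, 1, 0) = (1, 2, 2)
  P7 needs (1, 1, 2) <= (1, 2, 2) -> finishes; pool += (2, 0, 1) = (3, 2, 3)
  P5 needs (1, 1, 0) <= (3, 2, 3) -> finishes; pool += (0, 0, 2) = (3, 2, 5)
  P9 needs (3, 1, 5) <= (3, 2, 5) -> finishes; pool += (2, 2, 0) = (5, 4, 5)
  P2 needs (2, 4, 3) <= (5, 4, 5) -> finishes; pool += (2, 0, 3) = (7, 4, 8)
  P3 needs (7, 4, 8) <= (7, 4, 8) -> finishes; pool += (2, 1, 0) = (9, 5, 8)


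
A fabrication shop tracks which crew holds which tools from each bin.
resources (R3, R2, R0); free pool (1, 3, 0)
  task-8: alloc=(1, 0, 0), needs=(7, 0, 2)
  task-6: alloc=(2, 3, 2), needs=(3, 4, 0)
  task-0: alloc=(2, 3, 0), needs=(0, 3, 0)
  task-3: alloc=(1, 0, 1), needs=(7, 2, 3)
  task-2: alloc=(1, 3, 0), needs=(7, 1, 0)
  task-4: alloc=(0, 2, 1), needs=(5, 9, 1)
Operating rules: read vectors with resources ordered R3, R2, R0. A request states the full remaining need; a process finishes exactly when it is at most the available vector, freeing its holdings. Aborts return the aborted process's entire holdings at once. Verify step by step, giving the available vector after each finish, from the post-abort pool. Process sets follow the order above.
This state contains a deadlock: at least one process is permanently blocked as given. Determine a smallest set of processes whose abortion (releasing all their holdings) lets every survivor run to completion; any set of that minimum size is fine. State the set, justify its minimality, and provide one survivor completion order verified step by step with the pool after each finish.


Abort task-3 and task-2.
Key observation: the returned (2, 3, 1) from task-3 and task-2 is what brings task-8 — unrunnable before, under any order — into play at step 4.
Why nothing smaller works — every single abort fails: task-8 alone leaves task-3 blocked (short on R3); task-6 alone leaves task-8 blocked (short on R3); task-0 alone leaves task-8 blocked (short on R3); task-3 alone leaves task-8 blocked (short on R3); task-2 alone leaves task-8 blocked (short on R3); task-4 alone leaves task-8 blocked (short on R3).
Survivors finish in the order: task-0, task-6, task-4, task-8. Step-by-step check (pool after the aborts first):
  pool = (3, 6, 1)
  task-0 needs (0, 3, 0) <= (3, 6, 1) -> finishes; pool += (2, 3, 0) = (5, 9, 1)
  task-6 needs (3, 4, 0) <= (5, 9, 1) -> finishes; pool += (2, 3, 2) = (7, 12, 3)
  task-4 needs (5, 9, 1) <= (7, 12, 3) -> finishes; pool += (0, 2, 1) = (7, 14, 4)
  task-8 needs (7, 0, 2) <= (7, 14, 4) -> finishes; pool += (1, 0, 0) = (8, 14, 4)


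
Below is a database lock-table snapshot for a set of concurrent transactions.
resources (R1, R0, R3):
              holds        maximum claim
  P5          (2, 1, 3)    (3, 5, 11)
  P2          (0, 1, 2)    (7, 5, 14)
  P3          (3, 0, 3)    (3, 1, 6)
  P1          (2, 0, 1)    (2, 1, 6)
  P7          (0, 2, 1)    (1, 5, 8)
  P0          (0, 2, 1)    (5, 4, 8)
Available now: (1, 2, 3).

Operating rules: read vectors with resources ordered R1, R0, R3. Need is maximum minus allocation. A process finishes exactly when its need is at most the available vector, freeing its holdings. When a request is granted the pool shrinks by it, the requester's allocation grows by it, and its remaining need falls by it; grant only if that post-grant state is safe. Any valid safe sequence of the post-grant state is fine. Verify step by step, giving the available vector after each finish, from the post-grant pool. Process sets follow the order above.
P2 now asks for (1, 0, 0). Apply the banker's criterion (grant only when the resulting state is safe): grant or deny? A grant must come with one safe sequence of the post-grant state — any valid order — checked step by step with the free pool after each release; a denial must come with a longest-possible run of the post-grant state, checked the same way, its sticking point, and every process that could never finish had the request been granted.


GRANT — the state after the grant stays safe, e.g. via P3, P1, P0, P5, P7, P2.
Key observation: the transfer keeps a workable pool ((0, 2, 3)); P3 starts the safe sequence.
Check on the post-grant state, step by step:
  pool = (0, 2, 3)
  P3 needs (0, 1, 3) <= (0, 2, 3) -> finishes; pool += (3, 0, 3) = (3, 2, 6)
  P1 needs (0, 1, 5) <= (3, 2, 6) -> finishes; pool += (2, 0, 1) = (5, 2, 7)
  P0 needs (5, 2, 7) <= (5, 2, 7) -> finishes; pool += (0, 2, 1) = (5, 4, 8)
  P5 needs (1, 4, 8) <= (5, 4, 8) -> finishes; pool += (2, 1, 3) = (7, 5, 11)
  P7 needs (1, 3, 7) <= (7, 5, 11) -> finishes; pool += (0, 2, 1) = (7, 7, 12)
  P2 needs (6, 4, 12) <= (7, 7, 12) -> finishes; pool += (1, 1, 2) = (8, 8, 14)


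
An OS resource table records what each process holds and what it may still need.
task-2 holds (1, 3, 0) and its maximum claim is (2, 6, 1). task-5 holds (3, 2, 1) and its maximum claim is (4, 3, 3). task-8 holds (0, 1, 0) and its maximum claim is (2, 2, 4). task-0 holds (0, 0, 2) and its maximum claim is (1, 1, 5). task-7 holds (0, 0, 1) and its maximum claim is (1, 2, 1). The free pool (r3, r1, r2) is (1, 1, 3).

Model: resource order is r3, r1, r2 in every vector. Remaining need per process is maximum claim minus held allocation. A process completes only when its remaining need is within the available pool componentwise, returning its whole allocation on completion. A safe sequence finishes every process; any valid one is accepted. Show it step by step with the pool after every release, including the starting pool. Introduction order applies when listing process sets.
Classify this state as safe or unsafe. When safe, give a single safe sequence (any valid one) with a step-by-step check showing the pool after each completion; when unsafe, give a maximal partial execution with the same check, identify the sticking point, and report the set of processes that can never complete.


SAFE, for example via the order task-5, task-8, task-0, task-7, task-2.
Key observation: task-5 is the earliest step where a requested resource binds exactly: need (1, 1, 2), pool (1, 1, 3) at its turn.
Walking it through:
  pool = (1, 1, 3)
  task-5 needs (1, 1, 2) <= (1, 1, 3) -> finishes; pool += (3, 2, 1) = (4, 3, 4)
  task-8 needs (2, 1, 4) <= (4, 3, 4) -> finishes; pool += (0, 1, 0) = (4, 4, 4)
  task-0 needs (1, 1, 3) <= (4, 4, 4) -> finishes; pool += (0, 0, 2) = (4, 4, 6)
  task-7 needs (1, 2, 0) <= (4, 4, 6) -> finishes; pool += (0, 0, 1) = (4, 4, 7)
  task-2 needs (1, 3, 1) <= (4, 4, 7) -> finishes; pool += (1, 3, 0) = (5, 7, 7)


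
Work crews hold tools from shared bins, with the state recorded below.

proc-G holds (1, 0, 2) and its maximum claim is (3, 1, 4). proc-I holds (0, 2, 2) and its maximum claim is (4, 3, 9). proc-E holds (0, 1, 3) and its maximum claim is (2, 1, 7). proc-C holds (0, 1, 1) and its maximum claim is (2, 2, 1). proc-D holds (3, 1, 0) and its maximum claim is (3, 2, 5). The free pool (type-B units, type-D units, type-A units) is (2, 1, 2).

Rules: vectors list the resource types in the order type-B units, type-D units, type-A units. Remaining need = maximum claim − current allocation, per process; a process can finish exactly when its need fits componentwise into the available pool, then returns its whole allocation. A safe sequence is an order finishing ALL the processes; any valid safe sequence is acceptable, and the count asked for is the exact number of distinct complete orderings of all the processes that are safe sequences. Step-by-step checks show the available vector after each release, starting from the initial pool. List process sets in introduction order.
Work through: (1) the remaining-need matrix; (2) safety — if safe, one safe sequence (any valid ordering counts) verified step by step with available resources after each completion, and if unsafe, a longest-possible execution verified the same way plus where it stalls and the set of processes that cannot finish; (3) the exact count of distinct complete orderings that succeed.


(1) Need matrix, components ordered type-B units, type-D units, type-A units:
  proc-G: (2, 1, 2)
  proc-I: (4, 1, 7)
  proc-E: (2, 0, 4)
  proc-C: (2, 1, 0)
  proc-D: (0, 1, 5)
(2) The state is SAFE; one workable sequence: proc-G, proc-C, proc-E, proc-D, proc-I.
Key observation: proc-G marks the first exact bind of the order: its need (2, 1, 2) fits the free (2, 1, 2) with zero slack on a requested resource.
Verifying each step:
  pool = (2, 1, 2)
  proc-G: need (2, 1, 2) fits (2, 1, 2); releases (1, 0, 2), pool now (3, 1, 4)
  proc-C: need (2, 1, 0) fits (3, 1, 4); releases (0, 1, 1), pool now (3, 2, 5)
  proc-E: need (2, 0, 4) fits (3, 2, 5); releases (0, 1, 3), pool now (3, 3, 8)
  proc-D: need (0, 1, 5) fits (3, 3, 8); releases (3, 1, 0), pool now (6, 4, 8)
  proc-I: need (4, 1, 7) fits (6, 4, 8); releases (0, 2, 2), pool now (6, 6, 10)
(3) The exact count: 7 of the possible complete orderings are safe sequences.


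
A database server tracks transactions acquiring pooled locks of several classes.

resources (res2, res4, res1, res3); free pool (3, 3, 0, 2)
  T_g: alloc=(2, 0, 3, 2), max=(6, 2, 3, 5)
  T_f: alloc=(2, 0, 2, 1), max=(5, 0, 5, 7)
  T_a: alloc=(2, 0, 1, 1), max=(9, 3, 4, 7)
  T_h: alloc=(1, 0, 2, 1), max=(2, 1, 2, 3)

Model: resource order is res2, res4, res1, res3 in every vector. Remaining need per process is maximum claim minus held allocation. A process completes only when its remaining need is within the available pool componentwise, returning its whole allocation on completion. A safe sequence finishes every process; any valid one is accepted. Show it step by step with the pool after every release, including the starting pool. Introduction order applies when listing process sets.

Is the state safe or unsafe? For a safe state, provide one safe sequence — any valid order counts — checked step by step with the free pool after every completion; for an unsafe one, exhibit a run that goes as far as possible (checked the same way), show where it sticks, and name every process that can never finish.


The state is UNSAFE.
Key observation: res3 is the bottleneck — with T_h, T_g done the pool holds (6, 3, 5, 5), short of every remaining need.
A maximal execution: T_h, T_g — then nothing else fits. Check, step by step:
  pool = (3, 3, 0, 2)
  T_h: need (1, 1, 0, 2) fits (3, 3, 0, 2); releases (1, 0, 2, 1), pool now (4, 3, 2, 3)
  T_g: need (4, 2, 0, 3) fits (4, 3, 2, 3); releases (2, 0, 3, 2), pool now (6, 3, 5, 5)
  blocked: T_f wants (3, 0, 3, 6), pool (6, 3, 5, 5) — not enough res3
  blocked: T_a wants (7, 3, 3, 6), pool (6, 3, 5, 5) — not enough res2 and res3
Processes that can never finish: T_f and T_a.


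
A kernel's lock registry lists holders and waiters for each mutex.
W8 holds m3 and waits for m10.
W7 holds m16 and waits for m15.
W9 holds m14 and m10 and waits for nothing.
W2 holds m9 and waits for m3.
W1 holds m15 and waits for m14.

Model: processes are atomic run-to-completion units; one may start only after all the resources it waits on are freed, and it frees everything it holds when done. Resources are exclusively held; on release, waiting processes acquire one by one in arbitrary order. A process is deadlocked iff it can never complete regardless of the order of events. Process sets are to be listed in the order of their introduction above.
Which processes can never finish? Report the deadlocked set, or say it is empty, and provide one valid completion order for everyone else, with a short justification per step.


Nothing here is deadlocked.
Key observation: all waits point, directly or indirectly, at processes that can finish, so nothing is permanently blocked.
A valid finishing order for the others: W9, W1, W8, W7, W2.
Step-by-step check:
  W9: no waits; runs immediately, freeing m14 and m10
  W1: everything it awaited (m14) is free; runs, freeing m15
  W8: everything it awaited (m10) is free; runs, freeing m3
  W7: everything it awaited (m15) is free; runs, freeing m16
  W2: everything it awaited (m3) is free; runs, freeing m9


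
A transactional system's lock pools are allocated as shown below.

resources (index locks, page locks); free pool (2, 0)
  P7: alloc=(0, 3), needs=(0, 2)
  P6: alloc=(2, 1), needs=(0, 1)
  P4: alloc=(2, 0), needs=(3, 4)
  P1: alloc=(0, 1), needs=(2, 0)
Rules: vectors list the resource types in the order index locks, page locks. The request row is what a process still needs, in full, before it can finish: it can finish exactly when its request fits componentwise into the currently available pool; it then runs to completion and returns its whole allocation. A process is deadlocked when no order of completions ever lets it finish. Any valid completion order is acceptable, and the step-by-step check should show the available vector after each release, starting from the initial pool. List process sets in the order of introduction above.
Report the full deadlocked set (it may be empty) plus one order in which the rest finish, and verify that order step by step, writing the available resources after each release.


The deadlocked set is empty.
Key observation: no deadlock: P1 fits now, and the freed resources carry the rest through.
A valid finishing order for the others: P1, P6, P7, P4. Check, step by step:
  pool = (2, 0)
  P1: need (2, 0) fits (2, 0); releases (0, 1), pool now (2, 1)
  P6: need (0, 1) fits (2, 1); releases (2, 1), pool now (4, 2)
  P7: need (0, 2) fits (4, 2); releases (0, 3), pool now (4, 5)
  P4: need (3, 4) fits (4, 5); releases (2, 0), pool now (6, 5)
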